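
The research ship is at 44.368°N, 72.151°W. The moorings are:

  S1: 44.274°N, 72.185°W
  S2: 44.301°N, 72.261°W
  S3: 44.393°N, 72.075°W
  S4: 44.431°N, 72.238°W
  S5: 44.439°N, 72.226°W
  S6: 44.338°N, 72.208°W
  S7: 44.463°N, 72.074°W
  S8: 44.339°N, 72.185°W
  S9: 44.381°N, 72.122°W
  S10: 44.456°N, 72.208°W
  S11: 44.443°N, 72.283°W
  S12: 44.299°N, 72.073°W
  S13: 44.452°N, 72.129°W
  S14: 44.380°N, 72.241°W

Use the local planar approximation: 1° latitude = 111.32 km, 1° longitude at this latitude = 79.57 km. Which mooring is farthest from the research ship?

S11

Distances from 44.368°N, 72.151°W:
S1: √((-0.094·111.32)² + (-0.034·79.57)²) = √(109.49697 + 7.31908) = 10.808 km
S2: √((-0.067·111.32)² + (-0.110·79.57)²) = √(55.62833 + 76.60976) = 11.499 km
S3: √((0.025·111.32)² + (0.076·79.57)²) = √(7.74509 + 36.57008) = 6.657 km
S4: √((0.063·111.32)² + (-0.087·79.57)²) = √(49.18441 + 47.92225) = 9.854 km
S5: √((0.071·111.32)² + (-0.075·79.57)²) = √(62.46879 + 35.61404) = 9.904 km
S6: √((-0.030·111.32)² + (-0.057·79.57)²) = √(11.15293 + 20.57067) = 5.632 km
S7: √((0.095·111.32)² + (0.077·79.57)²) = √(111.83909 + 37.53878) = 12.222 km
S8: √((-0.029·111.32)² + (-0.034·79.57)²) = √(10.42179 + 7.31908) = 4.212 km
S9: √((0.013·111.32)² + (0.029·79.57)²) = √(2.09427 + 5.32469) = 2.724 km
S10: √((0.088·111.32)² + (-0.057·79.57)²) = √(95.96475 + 20.57067) = 10.795 km
S11: √((0.075·111.32)² + (-0.132·79.57)²) = √(69.70580 + 110.31805) = 13.417 km
S12: √((-0.069·111.32)² + (0.078·79.57)²) = √(58.99899 + 38.52015) = 9.875 km
S13: √((0.084·111.32)² + (0.022·79.57)²) = √(87.43896 + 3.06439) = 9.513 km
S14: √((0.012·111.32)² + (-0.090·79.57)²) = √(1.78447 + 51.28422) = 7.285 km
Maximum: S11 at 13.417 km.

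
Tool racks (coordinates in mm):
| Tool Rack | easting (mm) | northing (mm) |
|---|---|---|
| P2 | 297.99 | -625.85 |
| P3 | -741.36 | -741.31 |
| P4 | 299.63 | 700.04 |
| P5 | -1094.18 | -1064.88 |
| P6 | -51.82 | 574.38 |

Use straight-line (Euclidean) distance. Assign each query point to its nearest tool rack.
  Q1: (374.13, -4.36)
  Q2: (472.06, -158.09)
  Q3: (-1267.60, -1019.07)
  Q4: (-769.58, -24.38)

Q1 at (374.13, -4.36):
  P2: 626.14 mm
  P3: 1336.94 mm
  P4: 708.33 mm
  P5: 1811.25 mm
  P6: 718.59 mm
  → nearest: P2 (626.14 mm)
Q2 at (472.06, -158.09):
  P2: 499.10 mm
  P3: 1346.30 mm
  P4: 875.28 mm
  P5: 1809.80 mm
  P6: 900.53 mm
  → nearest: P2 (499.10 mm)
Q3 at (-1267.60, -1019.07):
  P2: 1614.22 mm
  P3: 595.05 mm
  P4: 2326.27 mm
  P5: 179.37 mm
  P6: 2004.30 mm
  → nearest: P5 (179.37 mm)
Q4 at (-769.58, -24.38):
  P2: 1225.35 mm
  P3: 717.49 mm
  P4: 1291.51 mm
  P5: 1089.96 mm
  P6: 934.72 mm
  → nearest: P3 (717.49 mm)

Q1→P2; Q2→P2; Q3→P5; Q4→P3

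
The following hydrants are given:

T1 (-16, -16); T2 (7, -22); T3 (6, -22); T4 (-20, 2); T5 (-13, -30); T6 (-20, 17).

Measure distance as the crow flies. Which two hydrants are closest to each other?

Pairwise distances:
T2–T3: 1.0
T1–T5: 14.3
T4–T6: 15.0
T1–T4: 18.4
T3–T5: 20.6
T2–T5: 21.5
T1–T3: 22.8
T1–T2: 23.8
T4–T5: 32.8
T1–T6: 33.2
T3–T4: 35.4
T2–T4: 36.1
T3–T6: 46.9
T2–T6: 47.4
T5–T6: 47.5
Closest pair: T2–T3 at 1.0.

T2 and T3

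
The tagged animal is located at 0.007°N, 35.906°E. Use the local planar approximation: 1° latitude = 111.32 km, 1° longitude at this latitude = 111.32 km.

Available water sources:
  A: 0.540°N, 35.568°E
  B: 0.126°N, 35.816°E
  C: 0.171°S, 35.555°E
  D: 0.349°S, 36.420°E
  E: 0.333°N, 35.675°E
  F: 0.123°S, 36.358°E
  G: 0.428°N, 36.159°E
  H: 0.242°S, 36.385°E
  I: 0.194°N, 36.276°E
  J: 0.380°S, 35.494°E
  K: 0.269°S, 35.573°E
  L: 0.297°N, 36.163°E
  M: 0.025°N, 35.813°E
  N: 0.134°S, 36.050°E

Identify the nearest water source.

M

Distances from 0.007°N, 35.906°E:
A: 70.258 km
B: 16.609 km
C: 43.810 km
D: 69.602 km
E: 44.477 km
F: 52.356 km
G: 54.677 km
H: 60.097 km
I: 46.150 km
J: 62.924 km
K: 48.147 km
L: 43.135 km
M: 10.545 km
N: 22.435 km
Minimum: M at 10.545 km.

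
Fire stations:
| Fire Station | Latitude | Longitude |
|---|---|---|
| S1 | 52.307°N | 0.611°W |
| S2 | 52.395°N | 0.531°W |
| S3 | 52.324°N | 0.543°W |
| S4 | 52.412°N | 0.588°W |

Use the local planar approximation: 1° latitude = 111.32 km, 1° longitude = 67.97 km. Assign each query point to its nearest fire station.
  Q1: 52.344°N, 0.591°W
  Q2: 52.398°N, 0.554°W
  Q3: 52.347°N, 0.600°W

Q1 at 52.344°N, 0.591°W:
  S1: 4.337 km
  S2: 6.990 km
  S3: 3.950 km
  S4: 7.573 km
  → nearest: S3 (3.950 km)
Q2 at 52.398°N, 0.554°W:
  S1: 10.846 km
  S2: 1.599 km
  S3: 8.272 km
  S4: 2.787 km
  → nearest: S2 (1.599 km)
Q3 at 52.347°N, 0.600°W:
  S1: 4.515 km
  S2: 7.110 km
  S3: 4.644 km
  S4: 7.282 km
  → nearest: S1 (4.515 km)

Q1→S3; Q2→S2; Q3→S1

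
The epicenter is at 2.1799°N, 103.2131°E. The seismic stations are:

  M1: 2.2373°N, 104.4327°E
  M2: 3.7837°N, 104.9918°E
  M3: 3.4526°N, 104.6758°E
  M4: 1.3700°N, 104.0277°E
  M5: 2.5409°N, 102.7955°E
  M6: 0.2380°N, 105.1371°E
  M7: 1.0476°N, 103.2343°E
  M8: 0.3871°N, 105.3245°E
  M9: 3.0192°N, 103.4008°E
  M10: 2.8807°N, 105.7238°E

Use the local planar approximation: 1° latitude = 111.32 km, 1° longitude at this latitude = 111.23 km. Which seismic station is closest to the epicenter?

M5

Distances from 2.1799°N, 103.2131°E:
M1: 135.8065 km
M2: 266.4907 km
M3: 215.7369 km
M4: 127.8213 km
M5: 61.4209 km
M6: 304.1862 km
M7: 126.0697 km
M8: 308.1963 km
M9: 95.7351 km
M10: 289.9570 km
Minimum: M5 at 61.4209 km.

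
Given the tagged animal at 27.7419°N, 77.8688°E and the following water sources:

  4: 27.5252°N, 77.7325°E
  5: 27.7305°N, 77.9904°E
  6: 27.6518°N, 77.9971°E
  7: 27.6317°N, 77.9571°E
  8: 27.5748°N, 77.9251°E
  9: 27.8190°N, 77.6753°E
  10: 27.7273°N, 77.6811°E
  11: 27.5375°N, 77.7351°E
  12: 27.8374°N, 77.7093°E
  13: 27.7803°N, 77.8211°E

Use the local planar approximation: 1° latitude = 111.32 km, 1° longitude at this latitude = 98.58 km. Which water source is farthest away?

Distances from 27.7419°N, 77.8688°E:
4: 27.6127 km
5: 12.0543 km
6: 16.1421 km
7: 15.0420 km
8: 19.4119 km
9: 20.9172 km
10: 18.5747 km
11: 26.2955 km
12: 18.9802 km
13: 6.3549 km
Maximum: 4 at 27.6127 km.

4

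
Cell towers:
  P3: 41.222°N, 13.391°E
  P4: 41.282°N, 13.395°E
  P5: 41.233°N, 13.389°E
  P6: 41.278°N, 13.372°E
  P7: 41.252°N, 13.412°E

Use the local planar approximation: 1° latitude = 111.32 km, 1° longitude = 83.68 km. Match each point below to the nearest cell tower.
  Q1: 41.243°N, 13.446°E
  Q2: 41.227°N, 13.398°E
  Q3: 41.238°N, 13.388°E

Q1→P7; Q2→P3; Q3→P5

Q1 at 41.243°N, 13.446°E:
  P3: √((-0.021·111.32)² + (-0.055·83.68)²) = √(5.46493 + 21.18209) = 5.162 km
  P4: √((0.039·111.32)² + (-0.051·83.68)²) = √(18.84845 + 18.21309) = 6.088 km
  P5: √((-0.010·111.32)² + (-0.057·83.68)²) = √(1.23921 + 22.75061) = 4.898 km
  P6: √((0.035·111.32)² + (-0.074·83.68)²) = √(15.18037 + 38.34483) = 7.316 km
  P7: √((0.009·111.32)² + (-0.034·83.68)²) = √(1.00376 + 8.09471) = 3.016 km
  → nearest: P7 (3.016 km)
Q2 at 41.227°N, 13.398°E:
  P3: √((-0.005·111.32)² + (-0.007·83.68)²) = √(0.30980 + 0.34311) = 0.808 km
  P4: √((0.055·111.32)² + (-0.003·83.68)²) = √(37.48623 + 0.06302) = 6.128 km
  P5: √((0.006·111.32)² + (-0.009·83.68)²) = √(0.44612 + 0.56719) = 1.007 km
  P6: √((0.051·111.32)² + (-0.026·83.68)²) = √(32.23196 + 4.73358) = 6.080 km
  P7: √((0.025·111.32)² + (0.014·83.68)²) = √(7.74509 + 1.37246) = 3.020 km
  → nearest: P3 (0.808 km)
Q3 at 41.238°N, 13.388°E:
  P3: √((-0.016·111.32)² + (0.003·83.68)²) = √(3.17239 + 0.06302) = 1.799 km
  P4: √((0.044·111.32)² + (0.007·83.68)²) = √(23.99119 + 0.34311) = 4.933 km
  P5: √((-0.005·111.32)² + (0.001·83.68)²) = √(0.30980 + 0.00700) = 0.563 km
  P6: √((0.040·111.32)² + (-0.016·83.68)²) = √(19.82743 + 1.79260) = 4.650 km
  P7: √((0.014·111.32)² + (0.024·83.68)²) = √(2.42886 + 4.03335) = 2.542 km
  → nearest: P5 (0.563 km)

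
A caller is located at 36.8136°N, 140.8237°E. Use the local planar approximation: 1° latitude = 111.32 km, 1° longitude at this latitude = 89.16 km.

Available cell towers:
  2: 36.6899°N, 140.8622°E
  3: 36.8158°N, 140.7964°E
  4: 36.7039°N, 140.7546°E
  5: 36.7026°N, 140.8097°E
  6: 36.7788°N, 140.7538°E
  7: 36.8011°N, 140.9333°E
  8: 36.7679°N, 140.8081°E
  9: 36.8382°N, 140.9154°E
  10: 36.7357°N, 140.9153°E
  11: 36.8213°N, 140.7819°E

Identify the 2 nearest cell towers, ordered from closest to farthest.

Distances from 36.8136°N, 140.8237°E:
2: 14.1917 km
3: 2.4464 km
4: 13.6779 km
5: 12.4194 km
6: 7.3382 km
7: 9.8705 km
8: 5.2740 km
9: 8.6224 km
10: 11.9122 km
11: 3.8242 km
Sorted: 3 (2.4464 km) < 11 (3.8242 km) < 8 (5.2740 km) < 6 (7.3382 km) < …

3, 11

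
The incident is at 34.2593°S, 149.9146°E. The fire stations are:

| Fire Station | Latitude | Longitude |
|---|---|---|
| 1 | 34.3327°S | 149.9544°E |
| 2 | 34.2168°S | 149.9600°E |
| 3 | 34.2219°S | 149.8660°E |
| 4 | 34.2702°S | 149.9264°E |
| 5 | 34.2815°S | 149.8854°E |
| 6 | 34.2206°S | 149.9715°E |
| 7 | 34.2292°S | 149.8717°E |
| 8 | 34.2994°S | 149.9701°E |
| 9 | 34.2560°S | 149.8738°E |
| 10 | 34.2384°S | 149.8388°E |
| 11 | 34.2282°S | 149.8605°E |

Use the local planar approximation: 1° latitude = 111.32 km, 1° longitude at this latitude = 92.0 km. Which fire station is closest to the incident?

Distances from 34.2593°S, 149.9146°E:
1: 8.9538 km
2: 6.3110 km
3: 6.1094 km
4: 1.6281 km
5: 3.6502 km
6: 6.7796 km
7: 5.1773 km
8: 6.7822 km
9: 3.7715 km
10: 7.3515 km
11: 6.0629 km
Minimum: 4 at 1.6281 km.

4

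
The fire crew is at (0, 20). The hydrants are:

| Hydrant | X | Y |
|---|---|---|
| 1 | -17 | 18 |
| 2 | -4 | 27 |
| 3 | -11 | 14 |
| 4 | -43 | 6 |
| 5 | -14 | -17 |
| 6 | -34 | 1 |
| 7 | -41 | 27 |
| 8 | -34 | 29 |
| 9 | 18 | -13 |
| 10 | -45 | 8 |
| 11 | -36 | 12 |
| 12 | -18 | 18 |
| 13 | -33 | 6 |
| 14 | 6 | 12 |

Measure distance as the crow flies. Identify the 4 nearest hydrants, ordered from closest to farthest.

2, 14, 3, 1

Distances from (0, 20):
1: √((-17)² + (-2)²) = √(289.000 + 4.000) = 17.1
2: √((-4)² + (7)²) = √(16.000 + 49.000) = 8.1
3: √((-11)² + (-6)²) = √(121.000 + 36.000) = 12.5
4: √((-43)² + (-14)²) = √(1849.000 + 196.000) = 45.2
5: √((-14)² + (-37)²) = √(196.000 + 1369.000) = 39.6
6: √((-34)² + (-19)²) = √(1156.000 + 361.000) = 38.9
7: √((-41)² + (7)²) = √(1681.000 + 49.000) = 41.6
8: √((-34)² + (9)²) = √(1156.000 + 81.000) = 35.2
9: √((18)² + (-33)²) = √(324.000 + 1089.000) = 37.6
10: √((-45)² + (-12)²) = √(2025.000 + 144.000) = 46.6
11: √((-36)² + (-8)²) = √(1296.000 + 64.000) = 36.9
12: √((-18)² + (-2)²) = √(324.000 + 4.000) = 18.1
13: √((-33)² + (-14)²) = √(1089.000 + 196.000) = 35.8
14: √((6)² + (-8)²) = √(36.000 + 64.000) = 10.0
Sorted: 2 (8.1) < 14 (10.0) < 3 (12.5) < 1 (17.1) < 12 (18.1) < 8 (35.2) < …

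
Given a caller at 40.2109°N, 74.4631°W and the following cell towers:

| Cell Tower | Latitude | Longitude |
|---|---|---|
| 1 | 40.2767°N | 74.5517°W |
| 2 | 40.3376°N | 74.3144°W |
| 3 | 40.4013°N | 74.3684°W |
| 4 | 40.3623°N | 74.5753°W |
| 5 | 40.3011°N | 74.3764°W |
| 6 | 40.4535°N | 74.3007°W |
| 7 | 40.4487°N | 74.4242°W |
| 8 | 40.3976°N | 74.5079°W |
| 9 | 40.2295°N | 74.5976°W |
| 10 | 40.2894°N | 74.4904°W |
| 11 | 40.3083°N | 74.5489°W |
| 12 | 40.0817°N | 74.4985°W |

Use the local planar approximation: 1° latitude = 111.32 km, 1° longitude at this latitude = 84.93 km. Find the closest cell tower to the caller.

10

Distances from 40.2109°N, 74.4631°W:
1: √((0.0658·111.32)² + (-0.0886·84.93)²) = √(53.653515 + 56.622585) = 10.5012 km
2: √((0.1267·111.32)² + (0.1487·84.93)²) = √(198.929699 + 159.493939) = 18.9321 km
3: √((0.1904·111.32)² + (0.0947·84.93)²) = √(449.241929 + 64.687774) = 22.6700 km
4: √((0.1514·111.32)² + (-0.1122·84.93)²) = √(284.052192 + 90.804623) = 19.3612 km
5: √((0.0902·111.32)² + (0.0867·84.93)²) = √(100.822966 + 54.220116) = 12.4516 km
6: √((0.2426·111.32)² + (0.1624·84.93)²) = √(729.336567 + 190.236697) = 30.3245 km
7: √((0.2378·111.32)² + (0.0389·84.93)²) = √(700.761278 + 10.914942) = 26.6773 km
8: √((0.1867·111.32)² + (-0.0448·84.93)²) = √(431.951545 + 14.476990) = 21.1289 km
9: √((0.0186·111.32)² + (-0.1345·84.93)²) = √(4.287186 + 130.486871) = 11.6092 km
10: √((0.0785·111.32)² + (-0.0273·84.93)²) = √(76.363480 + 5.375855) = 9.0410 km
11: √((0.0974·111.32)² + (-0.0858·84.93)²) = √(117.561281 + 53.100282) = 13.0637 km
12: √((-0.1292·111.32)² + (-0.0354·84.93)²) = √(206.857572 + 9.039175) = 14.6934 km
Minimum: 10 at 9.0410 km.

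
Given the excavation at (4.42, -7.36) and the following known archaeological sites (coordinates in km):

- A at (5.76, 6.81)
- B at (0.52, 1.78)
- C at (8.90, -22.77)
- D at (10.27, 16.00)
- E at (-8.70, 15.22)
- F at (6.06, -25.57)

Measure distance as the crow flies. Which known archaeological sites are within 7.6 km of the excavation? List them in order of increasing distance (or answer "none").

none

Distances from (4.42, -7.36):
A: √((1.34)² + (14.17)²) = √(1.7956 + 200.7889) = 14.23 km
B: √((-3.90)² + (9.14)²) = √(15.2100 + 83.5396) = 9.94 km
C: √((4.48)² + (-15.41)²) = √(20.0704 + 237.4681) = 16.05 km
D: √((5.85)² + (23.36)²) = √(34.2225 + 545.6896) = 24.08 km
E: √((-13.12)² + (22.58)²) = √(172.1344 + 509.8564) = 26.11 km
F: √((1.64)² + (-18.21)²) = √(2.6896 + 331.6041) = 18.28 km
Threshold 7.6 km: none within range.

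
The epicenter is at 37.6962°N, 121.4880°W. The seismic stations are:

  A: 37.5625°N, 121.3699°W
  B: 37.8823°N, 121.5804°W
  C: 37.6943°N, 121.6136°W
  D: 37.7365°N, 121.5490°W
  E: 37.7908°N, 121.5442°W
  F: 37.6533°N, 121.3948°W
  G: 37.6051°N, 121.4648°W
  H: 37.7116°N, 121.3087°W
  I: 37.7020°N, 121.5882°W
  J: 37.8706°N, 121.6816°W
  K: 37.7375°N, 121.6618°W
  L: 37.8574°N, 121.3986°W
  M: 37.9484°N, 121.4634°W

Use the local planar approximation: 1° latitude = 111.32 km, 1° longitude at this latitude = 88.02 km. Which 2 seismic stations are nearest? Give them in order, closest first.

D, I

Distances from 37.6962°N, 121.4880°W:
A: √((-0.1337·111.32)² + (0.1181·88.02)²) = √(221.518096 + 108.059393) = 18.1543 km
B: √((0.1861·111.32)² + (-0.0924·88.02)²) = √(429.179670 + 66.146470) = 22.2559 km
C: √((-0.0019·111.32)² + (-0.1256·88.02)²) = √(0.044736 + 122.219923) = 11.0573 km
D: √((0.0403·111.32)² + (-0.0610·88.02)²) = √(20.125955 + 28.828523) = 6.9967 km
E: √((0.0946·111.32)² + (-0.0562·88.02)²) = √(110.899265 + 24.470078) = 11.6348 km
F: √((-0.0429·111.32)² + (0.0932·88.02)²) = √(22.806623 + 67.296822) = 9.4923 km
G: √((-0.0911·111.32)² + (0.0232·88.02)²) = √(102.844992 + 4.170025) = 10.3448 km
H: √((0.0154·111.32)² + (0.1793·88.02)²) = √(2.938920 + 249.071082) = 15.8748 km
I: √((0.0058·111.32)² + (-0.1002·88.02)²) = √(0.416872 + 77.785415) = 8.8432 km
J: √((0.1744·111.32)² + (-0.1936·88.02)²) = √(376.911472 + 290.384502) = 25.8321 km
K: √((0.0413·111.32)² + (-0.1738·88.02)²) = √(21.137153 + 234.025010) = 15.9738 km
L: √((0.1612·111.32)² + (0.0894·88.02)²) = √(322.015273 + 61.920972) = 19.5943 km
M: √((0.2522·111.32)² + (0.0246·88.02)²) = √(788.200235 + 4.688489) = 28.1583 km
Sorted: D (6.9967 km) < I (8.8432 km) < F (9.4923 km) < G (10.3448 km) < …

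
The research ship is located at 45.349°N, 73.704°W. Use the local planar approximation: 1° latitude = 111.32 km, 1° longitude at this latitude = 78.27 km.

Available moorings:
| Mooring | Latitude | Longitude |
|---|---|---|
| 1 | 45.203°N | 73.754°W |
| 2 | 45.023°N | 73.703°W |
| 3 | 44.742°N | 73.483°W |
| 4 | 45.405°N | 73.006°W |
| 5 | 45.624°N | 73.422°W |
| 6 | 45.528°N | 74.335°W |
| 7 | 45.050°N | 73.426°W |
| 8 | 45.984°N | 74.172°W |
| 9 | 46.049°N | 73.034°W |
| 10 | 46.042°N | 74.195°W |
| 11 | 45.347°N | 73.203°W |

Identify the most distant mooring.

Distances from 45.349°N, 73.704°W:
1: √((-0.146·111.32)² + (-0.050·78.27)²) = √(264.15091 + 15.31548) = 16.717 km
2: √((-0.326·111.32)² + (0.001·78.27)²) = √(1316.98733 + 0.00613) = 36.290 km
3: √((-0.607·111.32)² + (0.221·78.27)²) = √(4565.87248 + 299.20939) = 69.750 km
4: √((0.056·111.32)² + (0.698·78.27)²) = √(38.86176 + 2984.70569) = 54.987 km
5: √((0.275·111.32)² + (0.282·78.27)²) = √(937.15577 + 487.17936) = 37.740 km
6: √((0.179·111.32)² + (-0.631·78.27)²) = √(397.05663 + 2439.21109) = 53.257 km
7: √((-0.299·111.32)² + (0.278·78.27)²) = √(1107.86992 + 473.45669) = 39.766 km
8: √((0.635·111.32)² + (-0.468·78.27)²) = √(4996.82162 + 1341.78327) = 79.615 km
9: √((0.700·111.32)² + (0.670·78.27)²) = √(6072.14978 + 2750.04799) = 93.927 km
10: √((0.693·111.32)² + (-0.491·78.27)²) = √(5951.31400 + 1476.90871) = 86.187 km
11: √((-0.002·111.32)² + (0.501·78.27)²) = √(0.04957 + 1537.68054) = 39.214 km
Maximum: 9 at 93.927 km.

9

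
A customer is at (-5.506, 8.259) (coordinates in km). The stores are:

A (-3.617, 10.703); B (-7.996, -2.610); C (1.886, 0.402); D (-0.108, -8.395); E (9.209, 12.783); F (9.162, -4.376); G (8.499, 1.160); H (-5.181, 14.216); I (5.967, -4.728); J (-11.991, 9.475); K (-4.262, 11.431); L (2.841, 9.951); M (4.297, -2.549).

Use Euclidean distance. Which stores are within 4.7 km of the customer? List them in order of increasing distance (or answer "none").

A, K

Distances from (-5.506, 8.259):
A: √((1.889)² + (2.444)²) = √(3.56832 + 5.97314) = 3.089 km
B: √((-2.490)² + (-10.869)²) = √(6.20010 + 118.13516) = 11.151 km
C: √((7.392)² + (-7.857)²) = √(54.64166 + 61.73245) = 10.788 km
D: √((5.398)² + (-16.654)²) = √(29.13840 + 277.35572) = 17.507 km
E: √((14.715)² + (4.524)²) = √(216.53123 + 20.46658) = 15.395 km
F: √((14.668)² + (-12.635)²) = √(215.15022 + 159.64323) = 19.360 km
G: √((14.005)² + (-7.099)²) = √(196.14003 + 50.39580) = 15.701 km
H: √((0.325)² + (5.957)²) = √(0.10563 + 35.48585) = 5.966 km
I: √((11.473)² + (-12.987)²) = √(131.62973 + 168.66217) = 17.329 km
J: √((-6.485)² + (1.216)²) = √(42.05522 + 1.47866) = 6.598 km
K: √((1.244)² + (3.172)²) = √(1.54754 + 10.06158) = 3.407 km
L: √((8.347)² + (1.692)²) = √(69.67241 + 2.86286) = 8.517 km
M: √((9.803)² + (-10.808)²) = √(96.09881 + 116.81286) = 14.591 km
Threshold 4.7 km: A (3.089 km), K (3.407 km) are within range.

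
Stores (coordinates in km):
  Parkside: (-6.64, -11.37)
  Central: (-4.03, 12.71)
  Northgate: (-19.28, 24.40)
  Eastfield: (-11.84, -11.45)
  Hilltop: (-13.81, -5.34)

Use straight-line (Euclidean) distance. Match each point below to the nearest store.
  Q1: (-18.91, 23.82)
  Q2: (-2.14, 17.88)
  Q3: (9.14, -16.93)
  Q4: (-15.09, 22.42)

Q1 at (-18.91, 23.82):
  Parkside: √((12.27)² + (-35.19)²) = √(150.5529 + 1238.3361) = 37.27 km
  Central: √((14.88)² + (-11.11)²) = √(221.4144 + 123.4321) = 18.57 km
  Northgate: √((-0.37)² + (0.58)²) = √(0.1369 + 0.3364) = 0.69 km
  Eastfield: √((7.07)² + (-35.27)²) = √(49.9849 + 1243.9729) = 35.97 km
  Hilltop: √((5.10)² + (-29.16)²) = √(26.0100 + 850.3056) = 29.60 km
  → nearest: Northgate (0.69 km)
Q2 at (-2.14, 17.88):
  Parkside: √((-4.50)² + (-29.25)²) = √(20.2500 + 855.5625) = 29.59 km
  Central: √((-1.89)² + (-5.17)²) = √(3.5721 + 26.7289) = 5.50 km
  Northgate: √((-17.14)² + (6.52)²) = √(293.7796 + 42.5104) = 18.34 km
  Eastfield: √((-9.70)² + (-29.33)²) = √(94.0900 + 860.2489) = 30.89 km
  Hilltop: √((-11.67)² + (-23.22)²) = √(136.1889 + 539.1684) = 25.99 km
  → nearest: Central (5.50 km)
Q3 at (9.14, -16.93):
  Parkside: √((-15.78)² + (5.56)²) = √(249.0084 + 30.9136) = 16.73 km
  Central: √((-13.17)² + (29.64)²) = √(173.4489 + 878.5296) = 32.43 km
  Northgate: √((-28.42)² + (41.33)²) = √(807.6964 + 1708.1689) = 50.16 km
  Eastfield: √((-20.98)² + (5.48)²) = √(440.1604 + 30.0304) = 21.68 km
  Hilltop: √((-22.95)² + (11.59)²) = √(526.7025 + 134.3281) = 25.71 km
  → nearest: Parkside (16.73 km)
Q4 at (-15.09, 22.42):
  Parkside: √((8.45)² + (-33.79)²) = √(71.4025 + 1141.7641) = 34.83 km
  Central: √((11.06)² + (-9.71)²) = √(122.3236 + 94.2841) = 14.72 km
  Northgate: √((-4.19)² + (1.98)²) = √(17.5561 + 3.9204) = 4.63 km
  Eastfield: √((3.25)² + (-33.87)²) = √(10.5625 + 1147.1769) = 34.03 km
  Hilltop: √((1.28)² + (-27.76)²) = √(1.6384 + 770.6176) = 27.79 km
  → nearest: Northgate (4.63 km)

Q1→Northgate; Q2→Central; Q3→Parkside; Q4→Northgate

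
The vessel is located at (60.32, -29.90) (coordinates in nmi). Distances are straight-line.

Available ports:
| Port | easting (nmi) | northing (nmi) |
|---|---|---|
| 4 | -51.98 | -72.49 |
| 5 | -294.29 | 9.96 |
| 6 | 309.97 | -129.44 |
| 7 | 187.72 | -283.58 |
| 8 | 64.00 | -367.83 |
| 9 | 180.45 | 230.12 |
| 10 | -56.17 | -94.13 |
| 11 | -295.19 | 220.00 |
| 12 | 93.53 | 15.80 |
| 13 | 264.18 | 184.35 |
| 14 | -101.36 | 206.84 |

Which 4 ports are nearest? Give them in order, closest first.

Distances from (60.32, -29.90):
4: √((-112.30)² + (-42.59)²) = √(12611.2900 + 1813.9081) = 120.10 nmi
5: √((-354.61)² + (39.86)²) = √(125748.2521 + 1588.8196) = 356.84 nmi
6: √((249.65)² + (-99.54)²) = √(62325.1225 + 9908.2116) = 268.76 nmi
7: √((127.40)² + (-253.68)²) = √(16230.7600 + 64353.5424) = 283.87 nmi
8: √((3.68)² + (-337.93)²) = √(13.5424 + 114196.6849) = 337.95 nmi
9: √((120.13)² + (260.02)²) = √(14431.2169 + 67610.4004) = 286.43 nmi
10: √((-116.49)² + (-64.23)²) = √(13569.9201 + 4125.4929) = 133.02 nmi
11: √((-355.51)² + (249.90)²) = √(126387.3601 + 62450.0100) = 434.55 nmi
12: √((33.21)² + (45.70)²) = √(1102.9041 + 2088.4900) = 56.49 nmi
13: √((203.86)² + (214.25)²) = √(41558.8996 + 45903.0625) = 295.74 nmi
14: √((-161.68)² + (236.74)²) = √(26140.4224 + 56045.8276) = 286.68 nmi
Sorted: 12 (56.49 nmi) < 4 (120.10 nmi) < 10 (133.02 nmi) < 6 (268.76 nmi) < 7 (283.87 nmi) < 9 (286.43 nmi) < …

12, 4, 10, 6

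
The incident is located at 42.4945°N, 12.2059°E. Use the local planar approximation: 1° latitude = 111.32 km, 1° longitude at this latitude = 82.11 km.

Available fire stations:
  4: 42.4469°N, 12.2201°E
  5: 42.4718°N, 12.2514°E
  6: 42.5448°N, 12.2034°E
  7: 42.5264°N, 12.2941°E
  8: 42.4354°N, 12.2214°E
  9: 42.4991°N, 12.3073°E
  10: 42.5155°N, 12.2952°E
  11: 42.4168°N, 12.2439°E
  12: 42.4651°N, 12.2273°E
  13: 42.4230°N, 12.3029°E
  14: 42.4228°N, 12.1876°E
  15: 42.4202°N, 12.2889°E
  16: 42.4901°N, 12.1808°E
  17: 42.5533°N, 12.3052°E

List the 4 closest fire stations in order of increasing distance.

Distances from 42.4945°N, 12.2059°E:
4: 5.4256 km
5: 4.5104 km
6: 5.6032 km
7: 8.0659 km
8: 6.7010 km
9: 8.3417 km
10: 7.6961 km
11: 9.1951 km
12: 3.7147 km
13: 11.2600 km
14: 8.1219 km
15: 10.7171 km
16: 2.1184 km
17: 10.4559 km
Sorted: 16 (2.1184 km) < 12 (3.7147 km) < 5 (4.5104 km) < 4 (5.4256 km) < 6 (5.6032 km) < 8 (6.7010 km) < …

16, 12, 5, 4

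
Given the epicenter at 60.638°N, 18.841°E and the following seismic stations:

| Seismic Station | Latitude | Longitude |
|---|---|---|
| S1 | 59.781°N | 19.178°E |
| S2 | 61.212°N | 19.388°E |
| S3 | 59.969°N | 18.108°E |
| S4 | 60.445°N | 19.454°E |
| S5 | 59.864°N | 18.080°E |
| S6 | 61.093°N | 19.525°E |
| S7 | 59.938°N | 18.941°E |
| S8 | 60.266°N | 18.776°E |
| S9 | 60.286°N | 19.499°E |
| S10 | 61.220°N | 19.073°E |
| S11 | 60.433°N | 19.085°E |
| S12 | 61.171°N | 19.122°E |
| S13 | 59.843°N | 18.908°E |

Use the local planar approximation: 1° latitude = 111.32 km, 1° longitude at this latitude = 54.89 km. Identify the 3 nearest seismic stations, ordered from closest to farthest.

S11, S4, S8

Distances from 60.638°N, 18.841°E:
S1: √((-0.857·111.32)² + (0.337·54.89)²) = √(9101.39659 + 342.17341) = 97.178 km
S2: √((0.574·111.32)² + (0.547·54.89)²) = √(4082.91351 + 901.49042) = 70.600 km
S3: √((-0.669·111.32)² + (-0.733·54.89)²) = √(5546.23964 + 1618.80453) = 84.647 km
S4: √((-0.193·111.32)² + (0.613·54.89)²) = √(461.59491 + 1132.15897) = 39.922 km
S5: √((-0.774·111.32)² + (-0.761·54.89)²) = √(7423.83510 + 1744.84067) = 95.753 km
S6: √((0.455·111.32)² + (0.684·54.89)²) = √(2565.48328 + 1409.60900) = 63.048 km
S7: √((-0.700·111.32)² + (0.100·54.89)²) = √(6072.14978 + 30.12912) = 78.117 km
S8: √((-0.372·111.32)² + (-0.065·54.89)²) = √(1714.87423 + 12.72955) = 41.564 km
S9: √((-0.352·111.32)² + (0.658·54.89)²) = √(1535.43601 + 1304.48247) = 53.291 km
S10: √((0.582·111.32)² + (0.232·54.89)²) = √(4197.51604 + 162.16698) = 66.028 km
S11: √((-0.205·111.32)² + (0.244·54.89)²) = √(520.77978 + 179.37673) = 26.460 km
S12: √((0.533·111.32)² + (0.281·54.89)²) = √(3520.47134 + 237.90255) = 61.306 km
S13: √((-0.795·111.32)² + (0.067·54.89)²) = √(7832.14380 + 13.52496) = 88.576 km
Sorted: S11 (26.460 km) < S4 (39.922 km) < S8 (41.564 km) < S9 (53.291 km) < S12 (61.306 km) < …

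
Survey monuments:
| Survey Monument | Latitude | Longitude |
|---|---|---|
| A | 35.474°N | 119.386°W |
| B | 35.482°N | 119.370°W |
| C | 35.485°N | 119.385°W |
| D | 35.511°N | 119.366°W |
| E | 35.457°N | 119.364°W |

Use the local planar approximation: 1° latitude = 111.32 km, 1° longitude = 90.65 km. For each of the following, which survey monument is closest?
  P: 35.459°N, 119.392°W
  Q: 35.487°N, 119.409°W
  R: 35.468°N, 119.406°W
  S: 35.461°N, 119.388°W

P at 35.459°N, 119.392°W:
  A: √((0.015·111.32)² + (0.006·90.65)²) = √(2.78823 + 0.29583) = 1.756 km
  B: √((0.023·111.32)² + (0.022·90.65)²) = √(6.55544 + 3.97723) = 3.245 km
  C: √((0.026·111.32)² + (0.007·90.65)²) = √(8.37709 + 0.40265) = 2.963 km
  D: √((0.052·111.32)² + (0.026·90.65)²) = √(33.50835 + 5.55498) = 6.250 km
  E: √((-0.002·111.32)² + (0.028·90.65)²) = √(0.04957 + 6.44246) = 2.548 km
  → nearest: A (1.756 km)
Q at 35.487°N, 119.409°W:
  A: √((-0.013·111.32)² + (0.023·90.65)²) = √(2.09427 + 4.34702) = 2.538 km
  B: √((-0.005·111.32)² + (0.039·90.65)²) = √(0.30980 + 12.49870) = 3.579 km
  C: √((-0.002·111.32)² + (0.024·90.65)²) = √(0.04957 + 4.73324) = 2.187 km
  D: √((0.024·111.32)² + (0.043·90.65)²) = √(7.13787 + 15.19401) = 4.726 km
  E: √((-0.030·111.32)² + (0.045·90.65)²) = √(11.15293 + 16.64028) = 5.272 km
  → nearest: C (2.187 km)
R at 35.468°N, 119.406°W:
  A: √((0.006·111.32)² + (0.020·90.65)²) = √(0.44612 + 3.28697) = 1.932 km
  B: √((0.014·111.32)² + (0.036·90.65)²) = √(2.42886 + 10.64978) = 3.616 km
  C: √((0.017·111.32)² + (0.021·90.65)²) = √(3.58133 + 3.62388) = 2.684 km
  D: √((0.043·111.32)² + (0.040·90.65)²) = √(22.91307 + 13.14788) = 6.005 km
  E: √((-0.011·111.32)² + (0.042·90.65)²) = √(1.49945 + 14.49553) = 3.999 km
  → nearest: A (1.932 km)
S at 35.461°N, 119.388°W:
  A: √((0.013·111.32)² + (0.002·90.65)²) = √(2.09427 + 0.03287) = 1.458 km
  B: √((0.021·111.32)² + (0.018·90.65)²) = √(5.46493 + 2.66244) = 2.851 km
  C: √((0.024·111.32)² + (0.003·90.65)²) = √(7.13787 + 0.07396) = 2.685 km
  D: √((0.050·111.32)² + (0.022·90.65)²) = √(30.98036 + 3.97723) = 5.912 km
  E: √((-0.004·111.32)² + (0.024·90.65)²) = √(0.19827 + 4.73324) = 2.221 km
  → nearest: A (1.458 km)

P→A; Q→C; R→A; S→A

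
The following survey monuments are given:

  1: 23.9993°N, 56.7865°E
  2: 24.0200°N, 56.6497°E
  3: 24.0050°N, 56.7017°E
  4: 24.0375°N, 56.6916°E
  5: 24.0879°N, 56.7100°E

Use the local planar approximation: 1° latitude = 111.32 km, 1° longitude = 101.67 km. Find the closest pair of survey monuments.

Pairwise distances:
3–4: 3.7608 km
2–4: 4.6843 km
2–3: 5.5443 km
4–5: 5.9142 km
1–3: 8.6449 km
3–5: 9.2669 km
2–5: 9.7323 km
1–4: 10.5440 km
1–5: 12.5607 km
1–2: 14.0981 km
Closest pair: 3–4 at 3.7608 km.

3 and 4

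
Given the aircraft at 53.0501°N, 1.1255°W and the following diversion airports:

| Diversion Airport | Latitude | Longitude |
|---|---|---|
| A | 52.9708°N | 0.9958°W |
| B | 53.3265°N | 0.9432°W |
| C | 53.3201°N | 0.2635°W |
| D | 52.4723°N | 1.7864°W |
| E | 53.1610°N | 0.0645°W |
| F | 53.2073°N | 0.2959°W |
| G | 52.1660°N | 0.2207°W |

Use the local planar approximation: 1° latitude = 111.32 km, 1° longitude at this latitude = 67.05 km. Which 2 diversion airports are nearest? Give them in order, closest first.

Distances from 53.0501°N, 1.1255°W:
A: √((-0.0793·111.32)² + (0.1297·67.05)²) = √(77.927864 + 75.627112) = 12.3917 km
B: √((0.2764·111.32)² + (0.1823·67.05)²) = √(946.722007 + 149.406985) = 33.1078 km
C: √((0.2700·111.32)² + (0.8620·67.05)²) = √(903.387181 + 3340.504768) = 65.1452 km
D: √((-0.5778·111.32)² + (-0.6609·67.05)²) = √(4137.151934 + 1963.672545) = 78.1078 km
E: √((0.1109·111.32)² + (1.0610·67.05)²) = √(152.408605 + 5060.906714) = 72.2033 km
F: √((0.1572·111.32)² + (0.8296·67.05)²) = √(306.232640 + 3094.105025) = 58.3124 km
G: √((-0.8841·111.32)² + (0.9048·67.05)²) = √(9686.105086 + 3680.465476) = 115.6139 km
Sorted: A (12.3917 km) < B (33.1078 km) < F (58.3124 km) < C (65.1452 km) < …

A, B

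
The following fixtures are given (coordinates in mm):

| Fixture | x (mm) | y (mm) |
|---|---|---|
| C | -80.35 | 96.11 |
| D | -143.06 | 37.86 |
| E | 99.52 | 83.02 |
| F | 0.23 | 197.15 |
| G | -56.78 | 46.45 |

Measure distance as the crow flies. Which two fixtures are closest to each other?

Pairwise distances:
C–G: √((23.57)² + (-49.66)²) = √(555.5449 + 2466.1156) = 54.97 mm
C–D: √((-62.71)² + (-58.25)²) = √(3932.5441 + 3393.0625) = 85.59 mm
D–G: √((86.28)² + (8.59)²) = √(7444.2384 + 73.7881) = 86.71 mm
C–F: √((80.58)² + (101.04)²) = √(6493.1364 + 10209.0816) = 129.24 mm
E–F: √((-99.29)² + (114.13)²) = √(9858.5041 + 13025.6569) = 151.28 mm
E–G: √((-156.30)² + (-36.57)²) = √(24429.6900 + 1337.3649) = 160.52 mm
F–G: √((-57.01)² + (-150.70)²) = √(3250.1401 + 22710.4900) = 161.12 mm
C–E: √((179.87)² + (-13.09)²) = √(32353.2169 + 171.3481) = 180.35 mm
D–F: √((143.29)² + (159.29)²) = √(20532.0241 + 25373.3041) = 214.26 mm
D–E: √((242.58)² + (45.16)²) = √(58845.0564 + 2039.4256) = 246.75 mm
Closest pair: C–G at 54.97 mm.

C and G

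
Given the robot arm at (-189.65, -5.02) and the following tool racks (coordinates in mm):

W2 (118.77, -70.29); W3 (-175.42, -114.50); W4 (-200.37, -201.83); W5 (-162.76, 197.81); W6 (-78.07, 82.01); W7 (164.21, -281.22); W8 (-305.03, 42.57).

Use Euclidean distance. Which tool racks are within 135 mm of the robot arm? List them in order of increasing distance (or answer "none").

Distances from (-189.65, -5.02):
W2: √((308.42)² + (-65.27)²) = √(95122.8964 + 4260.1729) = 315.25 mm
W3: √((14.23)² + (-109.48)²) = √(202.4929 + 11985.8704) = 110.40 mm
W4: √((-10.72)² + (-196.81)²) = √(114.9184 + 38734.1761) = 197.10 mm
W5: √((26.89)² + (202.83)²) = √(723.0721 + 41140.0089) = 204.60 mm
W6: √((111.58)² + (87.03)²) = √(12450.0964 + 7574.2209) = 141.51 mm
W7: √((353.86)² + (-276.20)²) = √(125216.8996 + 76286.4400) = 448.89 mm
W8: √((-115.38)² + (47.59)²) = √(13312.5444 + 2264.8081) = 124.81 mm
Threshold 135 mm: W3 (110.40 mm), W8 (124.81 mm) are within range.

W3, W8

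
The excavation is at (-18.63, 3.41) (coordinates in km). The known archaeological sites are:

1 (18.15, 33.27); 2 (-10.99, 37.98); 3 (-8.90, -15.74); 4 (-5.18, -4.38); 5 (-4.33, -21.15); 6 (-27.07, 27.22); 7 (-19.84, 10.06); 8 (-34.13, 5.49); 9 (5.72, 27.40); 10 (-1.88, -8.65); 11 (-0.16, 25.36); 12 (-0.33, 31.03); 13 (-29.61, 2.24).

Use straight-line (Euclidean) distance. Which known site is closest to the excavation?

Distances from (-18.63, 3.41):
1: √((36.78)² + (29.86)²) = √(1352.7684 + 891.6196) = 47.37 km
2: √((7.64)² + (34.57)²) = √(58.3696 + 1195.0849) = 35.40 km
3: √((9.73)² + (-19.15)²) = √(94.6729 + 366.7225) = 21.48 km
4: √((13.45)² + (-7.79)²) = √(180.9025 + 60.6841) = 15.54 km
5: √((14.30)² + (-24.56)²) = √(204.4900 + 603.1936) = 28.42 km
6: √((-8.44)² + (23.81)²) = √(71.2336 + 566.9161) = 25.26 km
7: √((-1.21)² + (6.65)²) = √(1.4641 + 44.2225) = 6.76 km
8: √((-15.50)² + (2.08)²) = √(240.2500 + 4.3264) = 15.64 km
9: √((24.35)² + (23.99)²) = √(592.9225 + 575.5201) = 34.18 km
10: √((16.75)² + (-12.06)²) = √(280.5625 + 145.4436) = 20.64 km
11: √((18.47)² + (21.95)²) = √(341.1409 + 481.8025) = 28.69 km
12: √((18.30)² + (27.62)²) = √(334.8900 + 762.8644) = 33.13 km
13: √((-10.98)² + (-1.17)²) = √(120.5604 + 1.3689) = 11.04 km
Minimum: 7 at 6.76 km.

7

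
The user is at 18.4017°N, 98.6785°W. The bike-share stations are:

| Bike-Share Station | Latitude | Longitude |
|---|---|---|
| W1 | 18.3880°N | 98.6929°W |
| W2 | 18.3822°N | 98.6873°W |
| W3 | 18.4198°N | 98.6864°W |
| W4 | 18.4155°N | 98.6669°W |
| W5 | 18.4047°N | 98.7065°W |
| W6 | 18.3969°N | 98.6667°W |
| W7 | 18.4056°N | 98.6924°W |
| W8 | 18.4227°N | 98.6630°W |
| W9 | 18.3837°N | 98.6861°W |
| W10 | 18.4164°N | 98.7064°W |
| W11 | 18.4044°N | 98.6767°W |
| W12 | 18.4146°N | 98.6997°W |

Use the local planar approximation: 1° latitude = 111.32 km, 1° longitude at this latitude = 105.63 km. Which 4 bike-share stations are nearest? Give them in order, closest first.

W11, W6, W7, W4

Distances from 18.4017°N, 98.6785°W:
W1: √((-0.0137·111.32)² + (-0.0144·105.63)²) = √(2.325881 + 2.313660) = 2.1540 km
W2: √((-0.0195·111.32)² + (-0.0088·105.63)²) = √(4.712112 + 0.864052) = 2.3614 km
W3: √((0.0181·111.32)² + (-0.0079·105.63)²) = √(4.059790 + 0.696352) = 2.1809 km
W4: √((0.0138·111.32)² + (0.0116·105.63)²) = √(2.359960 + 1.501380) = 1.9650 km
W5: √((0.0030·111.32)² + (-0.0280·105.63)²) = √(0.111529 + 8.747634) = 2.9764 km
W6: √((-0.0048·111.32)² + (0.0118·105.63)²) = √(0.285515 + 1.553598) = 1.3561 km
W7: √((0.0039·111.32)² + (-0.0139·105.63)²) = √(0.188484 + 2.155779) = 1.5311 km
W8: √((0.0210·111.32)² + (0.0155·105.63)²) = √(5.464935 + 2.680637) = 2.8540 km
W9: √((-0.0180·111.32)² + (-0.0076·105.63)²) = √(4.015054 + 0.644469) = 2.1586 km
W10: √((0.0147·111.32)² + (-0.0279·105.63)²) = √(2.677818 + 8.685263) = 3.3709 km
W11: √((0.0027·111.32)² + (0.0018·105.63)²) = √(0.090339 + 0.036151) = 0.3557 km
W12: √((0.0129·111.32)² + (-0.0212·105.63)²) = √(2.062176 + 5.014715) = 2.6602 km
Sorted: W11 (0.3557 km) < W6 (1.3561 km) < W7 (1.5311 km) < W4 (1.9650 km) < W1 (2.1540 km) < W9 (2.1586 km) < …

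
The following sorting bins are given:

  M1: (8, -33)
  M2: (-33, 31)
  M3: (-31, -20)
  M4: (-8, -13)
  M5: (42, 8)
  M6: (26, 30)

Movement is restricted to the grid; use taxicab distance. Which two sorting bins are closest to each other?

Pairwise distances:
M3–M4: 30
M1–M4: 36
M5–M6: 38
M1–M3: 52
M2–M3: 53
M2–M6: 60
M2–M4: 69
M4–M5: 71
M1–M5: 75
M4–M6: 77
M1–M6: 81
M2–M5: 98
M3–M5: 101
M1–M2: 105
M3–M6: 107
Closest pair: M3–M4 at 30.

M3 and M4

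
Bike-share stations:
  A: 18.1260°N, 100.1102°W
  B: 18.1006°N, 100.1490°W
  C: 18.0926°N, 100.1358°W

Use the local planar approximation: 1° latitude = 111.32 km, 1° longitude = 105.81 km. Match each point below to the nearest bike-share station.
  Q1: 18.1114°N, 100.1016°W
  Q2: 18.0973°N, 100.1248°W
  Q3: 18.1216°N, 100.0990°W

Q1→A; Q2→C; Q3→A

Q1 at 18.1114°N, 100.1016°W:
  A: √((0.0146·111.32)² + (-0.0086·105.81)²) = √(2.641509 + 0.828038) = 1.8627 km
  B: √((-0.0108·111.32)² + (-0.0474·105.81)²) = √(1.445419 + 25.154177) = 5.1575 km
  C: √((-0.0188·111.32)² + (-0.0342·105.81)²) = √(4.379879 + 13.095004) = 4.1803 km
  → nearest: A (1.8627 km)
Q2 at 18.0973°N, 100.1248°W:
  A: √((0.0287·111.32)² + (0.0146·105.81)²) = √(10.207284 + 2.386487) = 3.5488 km
  B: √((0.0033·111.32)² + (-0.0242·105.81)²) = √(0.134950 + 6.556683) = 2.5868 km
  C: √((-0.0047·111.32)² + (-0.0110·105.81)²) = √(0.273742 + 1.354686) = 1.2761 km
  → nearest: C (1.2761 km)
Q3 at 18.1216°N, 100.0990°W:
  A: √((0.0044·111.32)² + (-0.0112·105.81)²) = √(0.239912 + 1.404396) = 1.2823 km
  B: √((-0.0210·111.32)² + (-0.0500·105.81)²) = √(5.464935 + 27.989390) = 5.7840 km
  C: √((-0.0290·111.32)² + (-0.0368·105.81)²) = √(10.421792 + 15.161741) = 5.0580 km
  → nearest: A (1.2823 km)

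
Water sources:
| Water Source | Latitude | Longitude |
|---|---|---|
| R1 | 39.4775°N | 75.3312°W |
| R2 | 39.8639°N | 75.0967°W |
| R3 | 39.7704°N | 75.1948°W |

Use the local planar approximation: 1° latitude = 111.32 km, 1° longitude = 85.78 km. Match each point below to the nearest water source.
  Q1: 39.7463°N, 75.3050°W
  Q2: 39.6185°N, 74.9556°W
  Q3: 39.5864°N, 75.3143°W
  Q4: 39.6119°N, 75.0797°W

Q1 at 39.7463°N, 75.3050°W:
  R1: √((-0.2688·111.32)² + (-0.0262·85.78)²) = √(895.374917 + 5.050969) = 30.0071 km
  R2: √((0.1176·111.32)² + (0.2083·85.78)²) = √(171.380355 + 319.264495) = 22.1505 km
  R3: √((0.0241·111.32)² + (0.1102·85.78)²) = √(7.197480 + 89.358377) = 9.8263 km
  → nearest: R3 (9.8263 km)
Q2 at 39.6185°N, 74.9556°W:
  R1: √((-0.1410·111.32)² + (-0.3756·85.78)²) = √(246.368183 + 1038.061899) = 35.8389 km
  R2: √((0.2454·111.32)² + (-0.1411·85.78)²) = √(746.269190 + 146.496116) = 29.8792 km
  R3: √((0.1519·111.32)² + (-0.2392·85.78)²) = √(285.931461 + 421.011961) = 26.5884 km
  → nearest: R3 (26.5884 km)
Q3 at 39.5864°N, 75.3143°W:
  R1: √((-0.1089·111.32)² + (-0.0169·85.78)²) = √(146.961019 + 2.101578) = 12.2091 km
  R2: √((0.2775·111.32)² + (0.2176·85.78)²) = √(954.272416 + 348.409402) = 36.0927 km
  R3: √((0.1840·111.32)² + (0.1195·85.78)²) = √(419.548373 + 105.077056) = 22.9047 km
  → nearest: R1 (12.2091 km)
Q4 at 39.6119°N, 75.0797°W:
  R1: √((-0.1344·111.32)² + (-0.2515·85.78)²) = √(223.843729 + 465.423237) = 26.2539 km
  R2: √((0.2520·111.32)² + (-0.0170·85.78)²) = √(786.950611 + 2.126522) = 28.0905 km
  R3: √((0.1585·111.32)² + (-0.1151·85.78)²) = √(311.318499 + 97.481618) = 20.2188 km
  → nearest: R3 (20.2188 km)

Q1→R3; Q2→R3; Q3→R1; Q4→R3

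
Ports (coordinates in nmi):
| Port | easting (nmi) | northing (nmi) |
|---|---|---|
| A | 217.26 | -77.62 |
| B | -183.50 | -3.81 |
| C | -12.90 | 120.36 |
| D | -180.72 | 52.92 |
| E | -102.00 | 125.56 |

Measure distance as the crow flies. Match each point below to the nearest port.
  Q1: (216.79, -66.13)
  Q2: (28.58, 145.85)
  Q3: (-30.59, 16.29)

Q1→A; Q2→C; Q3→C

Q1 at (216.79, -66.13):
  A: 11.50 nmi
  B: 405.11 nmi
  C: 295.86 nmi
  D: 414.95 nmi
  E: 371.98 nmi
  → nearest: A (11.50 nmi)
Q2 at (28.58, 145.85):
  A: 292.47 nmi
  B: 259.57 nmi
  C: 48.69 nmi
  D: 229.00 nmi
  E: 132.15 nmi
  → nearest: C (48.69 nmi)
Q3 at (-30.59, 16.29):
  A: 265.04 nmi
  B: 154.23 nmi
  C: 105.56 nmi
  D: 154.53 nmi
  E: 130.53 nmi
  → nearest: C (105.56 nmi)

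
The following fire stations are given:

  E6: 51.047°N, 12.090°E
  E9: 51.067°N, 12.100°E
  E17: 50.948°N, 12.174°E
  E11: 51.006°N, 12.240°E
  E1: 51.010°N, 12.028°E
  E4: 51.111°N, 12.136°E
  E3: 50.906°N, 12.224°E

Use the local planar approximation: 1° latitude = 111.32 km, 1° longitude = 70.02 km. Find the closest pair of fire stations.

Pairwise distances:
E6–E9: √((0.020·111.32)² + (0.010·70.02)²) = √(4.95686 + 0.49028) = 2.334 km
E6–E17: √((-0.099·111.32)² + (0.084·70.02)²) = √(121.45539 + 34.59416) = 12.492 km
E6–E11: √((-0.041·111.32)² + (0.150·70.02)²) = √(20.83119 + 110.31301) = 11.452 km
E6–E1: √((-0.037·111.32)² + (-0.062·70.02)²) = √(16.96484 + 18.84636) = 5.984 km
E6–E4: √((0.064·111.32)² + (0.046·70.02)²) = √(50.75822 + 10.37433) = 7.819 km
E6–E3: √((-0.141·111.32)² + (0.134·70.02)²) = √(246.36818 + 88.03468) = 18.287 km
E9–E17: √((-0.119·111.32)² + (0.074·70.02)²) = √(175.48513 + 26.84773) = 14.224 km
E9–E11: √((-0.061·111.32)² + (0.140·70.02)²) = √(46.11116 + 96.09489) = 11.925 km
E9–E1: √((-0.057·111.32)² + (-0.072·70.02)²) = √(40.26207 + 25.41612) = 8.104 km
E9–E4: √((0.044·111.32)² + (0.036·70.02)²) = √(23.99119 + 6.35403) = 5.509 km
E9–E3: √((-0.161·111.32)² + (0.124·70.02)²) = √(321.21672 + 75.38546) = 19.915 km
E17–E11: √((0.058·111.32)² + (0.066·70.02)²) = √(41.68717 + 21.35660) = 7.940 km
E17–E1: √((0.062·111.32)² + (-0.146·70.02)²) = √(47.63540 + 104.50809) = 12.335 km
E17–E4: √((0.163·111.32)² + (-0.038·70.02)²) = √(329.24683 + 7.07964) = 18.339 km
E17–E3: √((-0.042·111.32)² + (0.050·70.02)²) = √(21.85974 + 12.25700) = 5.841 km
E11–E1: √((0.004·111.32)² + (-0.212·70.02)²) = √(0.19827 + 220.35146) = 14.851 km
E11–E4: √((0.105·111.32)² + (-0.104·70.02)²) = √(136.62337 + 53.02869) = 13.771 km
E11–E3: √((-0.100·111.32)² + (-0.016·70.02)²) = √(123.92142 + 1.25512) = 11.188 km
E1–E4: √((0.101·111.32)² + (0.108·70.02)²) = √(126.41224 + 57.18626) = 13.550 km
E1–E3: √((-0.104·111.32)² + (0.196·70.02)²) = √(134.03341 + 188.34598) = 17.955 km
E4–E3: √((-0.205·111.32)² + (0.088·70.02)²) = √(520.77978 + 37.96729) = 23.638 km
Closest pair: E6–E9 at 2.334 km.

E6 and E9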